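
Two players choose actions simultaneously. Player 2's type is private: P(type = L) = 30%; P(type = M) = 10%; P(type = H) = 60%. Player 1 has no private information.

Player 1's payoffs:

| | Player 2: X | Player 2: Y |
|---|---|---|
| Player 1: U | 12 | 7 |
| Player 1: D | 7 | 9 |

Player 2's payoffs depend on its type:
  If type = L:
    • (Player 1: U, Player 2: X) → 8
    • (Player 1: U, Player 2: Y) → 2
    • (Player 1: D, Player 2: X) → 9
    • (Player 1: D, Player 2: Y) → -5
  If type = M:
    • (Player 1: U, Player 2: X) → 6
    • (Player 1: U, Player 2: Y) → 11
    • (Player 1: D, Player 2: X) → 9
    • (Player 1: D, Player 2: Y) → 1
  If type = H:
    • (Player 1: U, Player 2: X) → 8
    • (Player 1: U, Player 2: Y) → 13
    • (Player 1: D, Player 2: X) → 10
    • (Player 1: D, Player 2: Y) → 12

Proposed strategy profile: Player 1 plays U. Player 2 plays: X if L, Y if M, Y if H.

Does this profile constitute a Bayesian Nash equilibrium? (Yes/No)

Player 1 plays U: E[U] = 0.3·(12) + 0.1·(7) + 0.6·(7) = 8.5; E[D] = 8.4. Best-responding. ✓
Player 2 (type L), facing U: X gives 8, Y gives 2. Proposed X is best. ✓
Player 2 (type M), facing U: X gives 6, Y gives 11. Proposed Y is best. ✓
Player 2 (type H), facing U: X gives 8, Y gives 13. Proposed Y is best. ✓

Yes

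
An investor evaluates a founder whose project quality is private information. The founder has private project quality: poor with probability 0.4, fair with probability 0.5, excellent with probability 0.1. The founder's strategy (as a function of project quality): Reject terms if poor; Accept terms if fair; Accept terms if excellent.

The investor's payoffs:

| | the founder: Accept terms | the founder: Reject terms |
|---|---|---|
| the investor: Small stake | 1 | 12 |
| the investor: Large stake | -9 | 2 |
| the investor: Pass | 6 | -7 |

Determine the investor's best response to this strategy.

E[Small stake] = 0.4·(12) + 0.5·(1) + 0.1·(1) = 5.4
E[Large stake] = 0.4·(2) + 0.5·(-9) + 0.1·(-9) = -4.6
E[Pass] = 0.4·(-7) + 0.5·(6) + 0.1·(6) = 0.8
Best response: Small stake (5.4 is the largest).

Small stake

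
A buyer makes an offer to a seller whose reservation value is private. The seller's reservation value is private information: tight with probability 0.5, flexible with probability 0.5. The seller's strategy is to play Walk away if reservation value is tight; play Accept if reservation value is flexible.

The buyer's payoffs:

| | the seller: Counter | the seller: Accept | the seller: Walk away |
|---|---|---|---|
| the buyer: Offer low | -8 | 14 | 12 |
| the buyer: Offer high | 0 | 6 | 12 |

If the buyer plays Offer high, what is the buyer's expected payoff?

9

Take the expectation over the seller's reservation value, weighting each type's action by its prior probability.
E[Offer high] = 0.5·12 + 0.5·6 = 6 + 3 = 9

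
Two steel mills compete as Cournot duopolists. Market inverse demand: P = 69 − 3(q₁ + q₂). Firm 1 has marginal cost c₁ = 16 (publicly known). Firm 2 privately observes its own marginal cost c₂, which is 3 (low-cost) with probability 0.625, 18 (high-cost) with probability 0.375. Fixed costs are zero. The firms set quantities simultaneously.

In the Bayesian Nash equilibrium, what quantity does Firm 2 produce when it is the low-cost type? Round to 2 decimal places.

Firm 2 with cost c maximizes (69 − 3(q₁+q₂) − c)·q₂, giving q₂(c) = (69 − c − 3q₁)/6.
E[c₂] = 0.625·3 + 0.375·18 = 8.625
Firm 1's FOC against E[q₂] yields q₁ = (69 − 2·16 + E[c₂])/9 = (69 − 32 + 8.625)/9 = 5.06944.
q₂(low-cost) = (69 − 3 − 3·5.06944)/6 = 8.46528.

8.47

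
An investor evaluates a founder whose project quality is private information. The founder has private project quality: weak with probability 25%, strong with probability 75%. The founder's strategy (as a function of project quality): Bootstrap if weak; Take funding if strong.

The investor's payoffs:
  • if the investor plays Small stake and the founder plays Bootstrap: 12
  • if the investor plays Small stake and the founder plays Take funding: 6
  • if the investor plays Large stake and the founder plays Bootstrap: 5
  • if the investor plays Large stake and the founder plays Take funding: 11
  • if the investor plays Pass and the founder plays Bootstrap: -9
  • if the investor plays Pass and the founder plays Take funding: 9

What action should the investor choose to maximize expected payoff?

Compute the investor's expected payoff for each action, taking the expectation over the founder's type.
E[Small stake] = 0.25·(12) + 0.75·(6) = 7.5
E[Large stake] = 0.25·(5) + 0.75·(11) = 9.5
E[Pass] = 0.25·(-9) + 0.75·(9) = 4.5
Best response: Large stake (9.5 is the largest).

Large stake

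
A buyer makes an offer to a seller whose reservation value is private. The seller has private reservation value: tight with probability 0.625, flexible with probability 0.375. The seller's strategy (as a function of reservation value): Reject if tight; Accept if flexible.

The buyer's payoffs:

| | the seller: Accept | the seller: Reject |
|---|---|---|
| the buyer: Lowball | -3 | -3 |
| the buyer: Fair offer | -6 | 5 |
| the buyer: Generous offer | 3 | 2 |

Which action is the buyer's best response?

Generous offer

Compute the buyer's expected payoff for each action, taking the expectation over the seller's type.
E[Lowball] = 0.625·(-3) + 0.375·(-3) = -3
E[Fair offer] = 0.625·(5) + 0.375·(-6) = 0.875
E[Generous offer] = 0.625·(2) + 0.375·(3) = 2.375
Best response: Generous offer (2.375 is the largest).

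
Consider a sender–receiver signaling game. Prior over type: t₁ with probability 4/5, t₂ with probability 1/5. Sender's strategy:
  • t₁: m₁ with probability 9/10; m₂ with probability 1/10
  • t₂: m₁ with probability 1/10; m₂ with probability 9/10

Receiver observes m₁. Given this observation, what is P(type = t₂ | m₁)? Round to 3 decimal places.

P(m₁) = (4/5)·(9/10) + (1/5)·(1/10) = 37/50
P(t₂ | m₁) = ((1/5)·(1/10)) / (37/50) = (1/50) / (37/50) = 1/37

0.027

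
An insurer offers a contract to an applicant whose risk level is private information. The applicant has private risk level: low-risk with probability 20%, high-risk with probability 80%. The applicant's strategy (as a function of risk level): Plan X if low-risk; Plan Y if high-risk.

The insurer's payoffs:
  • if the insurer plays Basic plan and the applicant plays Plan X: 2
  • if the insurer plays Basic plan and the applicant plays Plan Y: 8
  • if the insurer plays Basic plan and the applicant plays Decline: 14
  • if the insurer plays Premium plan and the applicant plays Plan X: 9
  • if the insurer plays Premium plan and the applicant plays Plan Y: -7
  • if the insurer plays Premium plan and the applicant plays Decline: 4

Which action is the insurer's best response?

E[Basic plan] = 0.2·(2) + 0.8·(8) = 6.8
E[Premium plan] = 0.2·(9) + 0.8·(-7) = -3.8
Best response: Basic plan (6.8 is the largest).

Basic plan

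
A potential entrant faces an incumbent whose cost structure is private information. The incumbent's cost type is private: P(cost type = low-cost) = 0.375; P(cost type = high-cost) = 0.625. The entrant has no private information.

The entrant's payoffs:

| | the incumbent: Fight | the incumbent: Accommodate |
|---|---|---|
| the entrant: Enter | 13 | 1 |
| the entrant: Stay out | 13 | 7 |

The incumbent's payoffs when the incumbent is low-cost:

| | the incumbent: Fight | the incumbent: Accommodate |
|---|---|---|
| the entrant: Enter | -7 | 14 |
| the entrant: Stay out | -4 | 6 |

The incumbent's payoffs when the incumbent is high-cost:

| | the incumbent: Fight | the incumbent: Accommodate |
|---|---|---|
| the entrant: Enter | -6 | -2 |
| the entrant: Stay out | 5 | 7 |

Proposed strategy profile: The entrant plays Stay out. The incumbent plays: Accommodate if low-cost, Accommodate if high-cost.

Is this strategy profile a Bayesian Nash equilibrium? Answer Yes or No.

A profile is a BNE iff every type of every player is best-responding given beliefs about the other side.
The entrant plays Stay out: E[Stay out] = 0.375·(7) + 0.625·(7) = 7; E[Enter] = 1. Best-responding. ✓
The incumbent (cost type low-cost), facing Stay out: Fight gives -4, Accommodate gives 6. Proposed Accommodate is best. ✓
The incumbent (cost type high-cost), facing Stay out: Fight gives 5, Accommodate gives 7. Proposed Accommodate is best. ✓

Yes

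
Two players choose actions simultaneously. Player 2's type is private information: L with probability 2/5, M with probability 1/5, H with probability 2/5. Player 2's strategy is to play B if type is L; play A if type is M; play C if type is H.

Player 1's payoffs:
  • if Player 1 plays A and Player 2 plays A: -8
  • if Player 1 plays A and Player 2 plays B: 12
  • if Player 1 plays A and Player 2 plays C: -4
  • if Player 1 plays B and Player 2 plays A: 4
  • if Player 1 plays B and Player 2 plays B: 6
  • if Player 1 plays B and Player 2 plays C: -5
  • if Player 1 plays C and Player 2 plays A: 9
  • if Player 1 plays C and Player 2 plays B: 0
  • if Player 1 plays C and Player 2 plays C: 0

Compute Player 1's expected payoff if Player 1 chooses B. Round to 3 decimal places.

1.200

E[B] = 2/5·6 + 1/5·4 + 2/5·(-5) = 12/5 + 4/5 + (-2) = 6/5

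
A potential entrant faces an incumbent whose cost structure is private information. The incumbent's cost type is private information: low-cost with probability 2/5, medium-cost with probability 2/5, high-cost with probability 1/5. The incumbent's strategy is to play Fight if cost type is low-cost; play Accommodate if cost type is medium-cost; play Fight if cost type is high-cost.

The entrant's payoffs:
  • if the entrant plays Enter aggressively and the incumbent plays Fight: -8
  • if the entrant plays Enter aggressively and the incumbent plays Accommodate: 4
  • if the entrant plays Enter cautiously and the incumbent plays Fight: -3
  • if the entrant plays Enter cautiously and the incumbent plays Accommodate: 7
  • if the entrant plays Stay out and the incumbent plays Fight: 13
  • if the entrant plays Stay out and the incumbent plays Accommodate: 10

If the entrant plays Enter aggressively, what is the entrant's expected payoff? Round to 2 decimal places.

Take the expectation over the incumbent's cost type, weighting each type's action by its prior probability.
E[Enter aggressively] = 2/5·(-8) + 2/5·4 + 1/5·(-8) = (-16/5) + 8/5 + (-8/5) = -16/5

-3.20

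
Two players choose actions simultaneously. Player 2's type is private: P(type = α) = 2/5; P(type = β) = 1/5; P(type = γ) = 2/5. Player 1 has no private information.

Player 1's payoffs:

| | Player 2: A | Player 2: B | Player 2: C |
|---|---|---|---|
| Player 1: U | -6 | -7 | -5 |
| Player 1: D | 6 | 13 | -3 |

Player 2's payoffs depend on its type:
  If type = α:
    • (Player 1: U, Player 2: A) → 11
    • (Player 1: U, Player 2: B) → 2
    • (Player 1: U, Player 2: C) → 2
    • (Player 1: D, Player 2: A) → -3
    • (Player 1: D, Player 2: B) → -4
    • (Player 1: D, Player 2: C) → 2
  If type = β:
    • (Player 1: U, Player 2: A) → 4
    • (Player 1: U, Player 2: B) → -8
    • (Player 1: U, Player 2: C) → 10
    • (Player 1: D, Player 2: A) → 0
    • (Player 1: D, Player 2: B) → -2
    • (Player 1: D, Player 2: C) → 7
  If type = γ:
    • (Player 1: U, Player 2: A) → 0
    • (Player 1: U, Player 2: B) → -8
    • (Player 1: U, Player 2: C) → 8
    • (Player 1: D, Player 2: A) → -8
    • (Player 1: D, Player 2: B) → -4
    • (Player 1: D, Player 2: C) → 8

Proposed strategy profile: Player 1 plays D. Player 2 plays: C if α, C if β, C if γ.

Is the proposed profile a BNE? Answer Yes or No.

Yes

Player 1 plays D: E[D] = 2/5·(-3) + 1/5·(-3) + 2/5·(-3) = -3; E[U] = -5. Best-responding. ✓
Player 2 (type α), facing D: A gives -3, B gives -4, C gives 2. Proposed C is best. ✓
Player 2 (type β), facing D: A gives 0, B gives -2, C gives 7. Proposed C is best. ✓
Player 2 (type γ), facing D: A gives -8, B gives -4, C gives 8. Proposed C is best. ✓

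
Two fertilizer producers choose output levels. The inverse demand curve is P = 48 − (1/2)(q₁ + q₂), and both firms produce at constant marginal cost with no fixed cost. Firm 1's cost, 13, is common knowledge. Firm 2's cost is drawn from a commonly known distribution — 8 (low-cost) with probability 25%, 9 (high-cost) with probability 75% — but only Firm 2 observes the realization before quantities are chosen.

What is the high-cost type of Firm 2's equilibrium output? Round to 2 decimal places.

Type-c best response for Firm 2: q₂(c) = (48 − c) − q₁/2.
Firm 1 maximizes expected profit; its first-order condition is 48 − q₁ − (1/2)E[q₂] − 13 = 0.
Substituting E[q₂] and solving: E[c₂] = 8.75, so q₁ = (48 − 2·13 + 8.75)/(3/2) = 20.5.
q₂(high-cost) = (48 − 9 − (1/2)·20.5) = 28.75.

28.75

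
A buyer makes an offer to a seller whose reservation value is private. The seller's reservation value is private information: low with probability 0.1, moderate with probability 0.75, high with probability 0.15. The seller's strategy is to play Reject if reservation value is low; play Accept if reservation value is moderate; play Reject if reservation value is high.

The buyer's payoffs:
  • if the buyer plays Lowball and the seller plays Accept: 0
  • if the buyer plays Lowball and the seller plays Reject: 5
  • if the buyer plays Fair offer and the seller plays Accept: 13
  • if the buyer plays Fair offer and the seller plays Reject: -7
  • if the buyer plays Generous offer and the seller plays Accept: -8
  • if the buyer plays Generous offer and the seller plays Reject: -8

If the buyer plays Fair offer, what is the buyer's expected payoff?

E[Fair offer] = 0.1·(-7) + 0.75·13 + 0.15·(-7) = (-0.7) + 9.75 + (-1.05) = 8

8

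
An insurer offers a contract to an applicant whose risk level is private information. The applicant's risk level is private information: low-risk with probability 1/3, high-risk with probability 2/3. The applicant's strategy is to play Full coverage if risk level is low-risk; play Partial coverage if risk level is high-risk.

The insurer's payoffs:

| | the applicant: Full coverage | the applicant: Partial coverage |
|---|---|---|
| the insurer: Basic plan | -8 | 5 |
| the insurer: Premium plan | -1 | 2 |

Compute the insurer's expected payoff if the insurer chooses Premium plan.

Take the expectation over the applicant's risk level, weighting each type's action by its prior probability.
E[Premium plan] = 1/3·(-1) + 2/3·2 = (-1/3) + 4/3 = 1

1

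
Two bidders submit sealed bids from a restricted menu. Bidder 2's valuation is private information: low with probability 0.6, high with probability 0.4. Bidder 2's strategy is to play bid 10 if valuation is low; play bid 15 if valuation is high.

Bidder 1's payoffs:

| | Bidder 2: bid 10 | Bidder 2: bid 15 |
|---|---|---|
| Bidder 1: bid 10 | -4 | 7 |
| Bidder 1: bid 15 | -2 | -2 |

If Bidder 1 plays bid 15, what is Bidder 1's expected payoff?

-2

E[bid 15] = 0.6·(-2) + 0.4·(-2) = (-1.2) + (-0.8) = -2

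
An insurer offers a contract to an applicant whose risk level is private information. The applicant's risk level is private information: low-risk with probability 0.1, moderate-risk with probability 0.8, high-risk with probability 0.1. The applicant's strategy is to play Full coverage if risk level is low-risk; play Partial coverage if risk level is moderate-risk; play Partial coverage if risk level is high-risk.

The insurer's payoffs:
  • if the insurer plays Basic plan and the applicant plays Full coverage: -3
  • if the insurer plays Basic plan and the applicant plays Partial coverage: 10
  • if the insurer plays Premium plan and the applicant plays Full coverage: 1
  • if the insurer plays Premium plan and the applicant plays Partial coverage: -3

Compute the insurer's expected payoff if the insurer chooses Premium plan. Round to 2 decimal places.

E[Premium plan] = 0.1·1 + 0.8·(-3) + 0.1·(-3) = 0.1 + (-2.4) + (-0.3) = -2.6

-2.60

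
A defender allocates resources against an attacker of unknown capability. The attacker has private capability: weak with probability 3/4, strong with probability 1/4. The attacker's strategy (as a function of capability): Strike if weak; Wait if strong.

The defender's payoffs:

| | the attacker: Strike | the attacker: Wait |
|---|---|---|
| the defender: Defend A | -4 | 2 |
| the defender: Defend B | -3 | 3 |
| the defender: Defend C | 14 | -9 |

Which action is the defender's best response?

Defend C

E[Defend A] = 3/4·(-4) + 1/4·(2) = -5/2
E[Defend B] = 3/4·(-3) + 1/4·(3) = -3/2
E[Defend C] = 3/4·(14) + 1/4·(-9) = 33/4
Best response: Defend C (33/4 is the largest).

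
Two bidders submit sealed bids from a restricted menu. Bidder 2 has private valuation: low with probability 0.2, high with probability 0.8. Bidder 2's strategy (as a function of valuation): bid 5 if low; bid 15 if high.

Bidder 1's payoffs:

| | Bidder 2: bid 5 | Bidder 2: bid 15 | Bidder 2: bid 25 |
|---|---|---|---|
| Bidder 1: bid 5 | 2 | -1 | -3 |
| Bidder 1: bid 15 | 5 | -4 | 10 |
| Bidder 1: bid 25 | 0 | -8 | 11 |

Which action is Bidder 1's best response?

E[bid 5] = 0.2·(2) + 0.8·(-1) = -0.4
E[bid 15] = 0.2·(5) + 0.8·(-4) = -2.2
E[bid 25] = 0.2·(0) + 0.8·(-8) = -6.4
Best response: bid 5 (-0.4 is the largest).

bid 5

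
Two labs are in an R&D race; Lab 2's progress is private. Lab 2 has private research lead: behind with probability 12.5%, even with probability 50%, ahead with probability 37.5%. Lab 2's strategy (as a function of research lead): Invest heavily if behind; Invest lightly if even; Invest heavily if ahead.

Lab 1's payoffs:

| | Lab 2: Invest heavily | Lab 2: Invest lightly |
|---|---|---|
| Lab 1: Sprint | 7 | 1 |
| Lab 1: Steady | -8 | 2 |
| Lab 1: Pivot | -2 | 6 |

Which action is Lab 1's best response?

Compute Lab 1's expected payoff for each action, taking the expectation over Lab 2's type.
E[Sprint] = 0.125·(7) + 0.5·(1) + 0.375·(7) = 4
E[Steady] = 0.125·(-8) + 0.5·(2) + 0.375·(-8) = -3
E[Pivot] = 0.125·(-2) + 0.5·(6) + 0.375·(-2) = 2
Best response: Sprint (4 is the largest).

Sprint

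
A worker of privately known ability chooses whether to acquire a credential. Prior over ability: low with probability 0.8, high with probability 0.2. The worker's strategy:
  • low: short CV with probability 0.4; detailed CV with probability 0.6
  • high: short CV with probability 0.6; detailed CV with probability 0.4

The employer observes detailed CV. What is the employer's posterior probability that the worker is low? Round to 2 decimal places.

P(detailed CV) = 0.8·0.6 + 0.2·0.4 = 0.56
P(low | detailed CV) = (0.8·0.6) / 0.56 = 0.48 / 0.56 = 0.857143

0.86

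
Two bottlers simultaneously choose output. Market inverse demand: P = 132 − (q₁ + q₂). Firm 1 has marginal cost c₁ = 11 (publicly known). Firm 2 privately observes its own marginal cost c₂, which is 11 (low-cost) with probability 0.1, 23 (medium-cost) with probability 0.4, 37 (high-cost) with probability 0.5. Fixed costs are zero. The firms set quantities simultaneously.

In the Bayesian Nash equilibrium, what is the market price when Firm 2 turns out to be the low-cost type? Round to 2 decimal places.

Type-c best response for Firm 2: q₂(c) = (132 − c)/2 − q₁/2.
Firm 1 maximizes expected profit; its first-order condition is 132 − 2q₁ − E[q₂] − 11 = 0.
Substituting E[q₂] and solving: E[c₂] = 28.8, so q₁ = (132 − 2·11 + 28.8)/3 = 46.2667.
q₂(low-cost) = 37.3667, so P = 132 − (46.2667 + 37.3667) = 48.3667.

48.37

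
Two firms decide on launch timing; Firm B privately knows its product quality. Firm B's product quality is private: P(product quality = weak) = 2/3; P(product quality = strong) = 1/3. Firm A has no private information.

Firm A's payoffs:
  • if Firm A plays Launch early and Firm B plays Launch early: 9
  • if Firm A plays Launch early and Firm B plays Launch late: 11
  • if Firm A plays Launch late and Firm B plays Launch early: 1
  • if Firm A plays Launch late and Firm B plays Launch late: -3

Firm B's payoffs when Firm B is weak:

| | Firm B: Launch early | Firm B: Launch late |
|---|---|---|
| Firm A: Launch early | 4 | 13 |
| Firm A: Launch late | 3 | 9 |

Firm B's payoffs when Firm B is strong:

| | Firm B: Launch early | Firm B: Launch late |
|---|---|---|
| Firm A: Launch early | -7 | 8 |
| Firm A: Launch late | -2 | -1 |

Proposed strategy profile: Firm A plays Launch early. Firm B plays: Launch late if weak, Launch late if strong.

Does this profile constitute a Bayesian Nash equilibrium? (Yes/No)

A profile is a BNE iff every type of every player is best-responding given beliefs about the other side.
Firm A plays Launch early: E[Launch early] = 2/3·(11) + 1/3·(11) = 11; E[Launch late] = -3. Best-responding. ✓
Firm B (product quality weak), facing Launch early: Launch early gives 4, Launch late gives 13. Proposed Launch late is best. ✓
Firm B (product quality strong), facing Launch early: Launch early gives -7, Launch late gives 8. Proposed Launch late is best. ✓

Yes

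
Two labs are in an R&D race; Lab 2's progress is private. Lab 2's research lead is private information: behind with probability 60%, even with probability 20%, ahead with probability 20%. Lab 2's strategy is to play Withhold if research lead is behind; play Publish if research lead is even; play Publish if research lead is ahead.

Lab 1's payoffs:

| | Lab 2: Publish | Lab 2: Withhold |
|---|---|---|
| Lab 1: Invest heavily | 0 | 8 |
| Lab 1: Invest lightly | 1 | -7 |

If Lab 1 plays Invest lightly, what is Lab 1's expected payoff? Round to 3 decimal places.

-3.800

Take the expectation over Lab 2's research lead, weighting each type's action by its prior probability.
E[Invest lightly] = 0.6·(-7) + 0.2·1 + 0.2·1 = (-4.2) + 0.2 + 0.2 = -3.8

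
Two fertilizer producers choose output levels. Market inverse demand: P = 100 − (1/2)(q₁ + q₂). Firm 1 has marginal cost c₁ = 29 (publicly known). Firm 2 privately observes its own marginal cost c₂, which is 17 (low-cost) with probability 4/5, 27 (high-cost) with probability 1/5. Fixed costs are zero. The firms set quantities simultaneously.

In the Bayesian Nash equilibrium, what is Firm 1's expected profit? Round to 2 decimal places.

826.89

Type-c best response for Firm 2: q₂(c) = (100 − c) − q₁/2.
Firm 1 maximizes expected profit; its first-order condition is 100 − q₁ − (1/2)E[q₂] − 29 = 0.
Substituting E[q₂] and solving: E[c₂] = 19, so q₁ = (100 − 2·29 + 19)/(3/2) = 40.6667.
E[P] = 100 − (1/2)·(q₁ + E[q₂]) = 49.3333; Firm 1's expected profit = (E[P] − 29)·q₁ = (49.3333 − 29)·40.6667 = 826.889.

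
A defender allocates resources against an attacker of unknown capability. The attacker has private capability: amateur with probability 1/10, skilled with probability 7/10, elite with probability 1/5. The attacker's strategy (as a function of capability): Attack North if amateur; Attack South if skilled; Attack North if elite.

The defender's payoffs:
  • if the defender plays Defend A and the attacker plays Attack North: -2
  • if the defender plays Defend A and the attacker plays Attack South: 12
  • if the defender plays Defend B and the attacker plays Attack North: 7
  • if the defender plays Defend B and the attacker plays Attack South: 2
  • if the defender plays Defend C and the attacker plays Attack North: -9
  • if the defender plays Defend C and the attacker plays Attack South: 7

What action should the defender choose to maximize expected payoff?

Defend A

E[Defend A] = 1/10·(-2) + 7/10·(12) + 1/5·(-2) = 39/5
E[Defend B] = 1/10·(7) + 7/10·(2) + 1/5·(7) = 7/2
E[Defend C] = 1/10·(-9) + 7/10·(7) + 1/5·(-9) = 11/5
Best response: Defend A (39/5 is the largest).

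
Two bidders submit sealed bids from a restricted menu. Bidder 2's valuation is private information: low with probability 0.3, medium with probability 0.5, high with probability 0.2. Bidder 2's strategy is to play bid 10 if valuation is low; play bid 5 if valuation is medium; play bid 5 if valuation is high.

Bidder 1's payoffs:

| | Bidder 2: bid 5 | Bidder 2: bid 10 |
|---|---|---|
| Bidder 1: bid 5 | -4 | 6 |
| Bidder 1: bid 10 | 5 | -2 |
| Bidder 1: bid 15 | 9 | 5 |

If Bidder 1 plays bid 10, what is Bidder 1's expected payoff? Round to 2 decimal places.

Take the expectation over Bidder 2's valuation, weighting each type's action by its prior probability.
E[bid 10] = 0.3·(-2) + 0.5·5 + 0.2·5 = (-0.6) + 2.5 + 1 = 2.9

2.90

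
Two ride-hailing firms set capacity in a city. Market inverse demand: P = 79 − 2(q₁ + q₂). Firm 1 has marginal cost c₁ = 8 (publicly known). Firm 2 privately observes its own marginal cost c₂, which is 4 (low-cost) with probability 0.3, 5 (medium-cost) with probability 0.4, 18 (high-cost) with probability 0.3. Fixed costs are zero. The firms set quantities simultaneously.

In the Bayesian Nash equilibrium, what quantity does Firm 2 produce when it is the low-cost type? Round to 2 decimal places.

Each type of Firm 2 best-responds to q₁; Firm 1 best-responds to the expected q₂ over Firm 2's types.
Firm 2 with cost c maximizes (79 − 2(q₁+q₂) − c)·q₂, giving q₂(c) = (79 − c − 2q₁)/4.
E[c₂] = 0.3·4 + 0.4·5 + 0.3·18 = 8.6
Firm 1's FOC against E[q₂] yields q₁ = (79 − 2·8 + E[c₂])/6 = (79 − 16 + 8.6)/6 = 11.9333.
q₂(low-cost) = (79 − 4 − 2·11.9333)/4 = 12.7833.

12.78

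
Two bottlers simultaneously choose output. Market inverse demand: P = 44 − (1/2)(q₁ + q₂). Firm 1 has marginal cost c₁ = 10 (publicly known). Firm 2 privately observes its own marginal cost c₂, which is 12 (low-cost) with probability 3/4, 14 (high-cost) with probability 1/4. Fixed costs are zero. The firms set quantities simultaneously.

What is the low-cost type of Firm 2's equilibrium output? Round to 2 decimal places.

19.83

Each type of Firm 2 best-responds to q₁; Firm 1 best-responds to the expected q₂ over Firm 2's types.
Firm 2 with cost c maximizes (44 − (1/2)(q₁+q₂) − c)·q₂, giving q₂(c) = (44 − c − (1/2)q₁).
E[c₂] = 3/4·12 + 1/4·14 = 12.5
Firm 1's FOC against E[q₂] yields q₁ = (44 − 2·10 + E[c₂])/(3/2) = (44 − 20 + 12.5)/(3/2) = 24.3333.
q₂(low-cost) = (44 − 12 − (1/2)·24.3333) = 19.8333.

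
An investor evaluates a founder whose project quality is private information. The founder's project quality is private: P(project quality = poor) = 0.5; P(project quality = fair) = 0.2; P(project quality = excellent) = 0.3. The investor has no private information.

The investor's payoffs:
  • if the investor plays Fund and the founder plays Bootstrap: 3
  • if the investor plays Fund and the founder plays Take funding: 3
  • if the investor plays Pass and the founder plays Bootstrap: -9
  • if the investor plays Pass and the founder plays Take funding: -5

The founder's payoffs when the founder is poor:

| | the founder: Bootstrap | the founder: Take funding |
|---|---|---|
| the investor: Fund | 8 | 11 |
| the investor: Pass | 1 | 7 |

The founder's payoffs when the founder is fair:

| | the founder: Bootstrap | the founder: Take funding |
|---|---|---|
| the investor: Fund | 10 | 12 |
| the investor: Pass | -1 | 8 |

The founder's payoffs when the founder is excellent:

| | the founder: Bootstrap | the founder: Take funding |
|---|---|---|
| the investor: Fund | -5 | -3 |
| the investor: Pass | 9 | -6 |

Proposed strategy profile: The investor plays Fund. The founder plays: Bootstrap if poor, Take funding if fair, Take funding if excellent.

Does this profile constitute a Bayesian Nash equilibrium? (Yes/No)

No

The investor plays Fund: E[Fund] = 0.5·(3) + 0.2·(3) + 0.3·(3) = 3; E[Pass] = -7. Best-responding. ✓
The founder (project quality poor), facing Fund: Bootstrap gives 8, Take funding gives 11. Proposed Bootstrap is not best — profitable deviation exists. ✗
The founder (project quality fair), facing Fund: Bootstrap gives 10, Take funding gives 12. Proposed Take funding is best. ✓
The founder (project quality excellent), facing Fund: Bootstrap gives -5, Take funding gives -3. Proposed Take funding is best. ✓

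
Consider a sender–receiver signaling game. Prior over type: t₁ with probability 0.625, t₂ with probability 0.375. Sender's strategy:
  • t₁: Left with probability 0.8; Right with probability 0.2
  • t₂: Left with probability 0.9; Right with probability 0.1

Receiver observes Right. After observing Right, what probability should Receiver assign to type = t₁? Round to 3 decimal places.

0.769

P(Right) = 0.625·0.2 + 0.375·0.1 = 0.1625
P(t₁ | Right) = (0.625·0.2) / 0.1625 = 0.125 / 0.1625 = 0.769231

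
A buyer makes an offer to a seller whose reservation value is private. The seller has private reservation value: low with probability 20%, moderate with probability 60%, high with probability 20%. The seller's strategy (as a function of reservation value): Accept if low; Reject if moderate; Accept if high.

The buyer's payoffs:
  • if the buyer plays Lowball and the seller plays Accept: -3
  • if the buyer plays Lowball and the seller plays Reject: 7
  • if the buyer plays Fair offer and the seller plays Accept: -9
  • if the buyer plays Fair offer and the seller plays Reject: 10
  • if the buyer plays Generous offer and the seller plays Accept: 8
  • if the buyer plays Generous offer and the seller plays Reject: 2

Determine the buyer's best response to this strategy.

Compute the buyer's expected payoff for each action, taking the expectation over the seller's type.
E[Lowball] = 0.2·(-3) + 0.6·(7) + 0.2·(-3) = 3
E[Fair offer] = 0.2·(-9) + 0.6·(10) + 0.2·(-9) = 2.4
E[Generous offer] = 0.2·(8) + 0.6·(2) + 0.2·(8) = 4.4
Best response: Generous offer (4.4 is the largest).

Generous offer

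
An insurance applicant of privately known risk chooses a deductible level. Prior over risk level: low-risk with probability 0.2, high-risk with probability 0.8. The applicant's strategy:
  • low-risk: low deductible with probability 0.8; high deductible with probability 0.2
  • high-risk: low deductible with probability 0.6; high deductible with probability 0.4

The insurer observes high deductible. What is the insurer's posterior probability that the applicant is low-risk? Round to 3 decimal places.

0.111

P(high deductible) = 0.2·0.2 + 0.8·0.4 = 0.36
P(low-risk | high deductible) = (0.2·0.2) / 0.36 = 0.04 / 0.36 = 0.111111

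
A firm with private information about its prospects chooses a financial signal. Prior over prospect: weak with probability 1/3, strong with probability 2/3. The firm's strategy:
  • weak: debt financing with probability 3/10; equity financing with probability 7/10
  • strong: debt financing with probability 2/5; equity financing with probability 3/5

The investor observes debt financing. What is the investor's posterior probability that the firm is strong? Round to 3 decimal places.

0.727

Apply Bayes' rule using the sender's strategy as the likelihood.
P(debt financing) = (1/3)·(3/10) + (2/3)·(2/5) = 11/30
P(strong | debt financing) = ((2/3)·(2/5)) / (11/30) = (4/15) / (11/30) = 8/11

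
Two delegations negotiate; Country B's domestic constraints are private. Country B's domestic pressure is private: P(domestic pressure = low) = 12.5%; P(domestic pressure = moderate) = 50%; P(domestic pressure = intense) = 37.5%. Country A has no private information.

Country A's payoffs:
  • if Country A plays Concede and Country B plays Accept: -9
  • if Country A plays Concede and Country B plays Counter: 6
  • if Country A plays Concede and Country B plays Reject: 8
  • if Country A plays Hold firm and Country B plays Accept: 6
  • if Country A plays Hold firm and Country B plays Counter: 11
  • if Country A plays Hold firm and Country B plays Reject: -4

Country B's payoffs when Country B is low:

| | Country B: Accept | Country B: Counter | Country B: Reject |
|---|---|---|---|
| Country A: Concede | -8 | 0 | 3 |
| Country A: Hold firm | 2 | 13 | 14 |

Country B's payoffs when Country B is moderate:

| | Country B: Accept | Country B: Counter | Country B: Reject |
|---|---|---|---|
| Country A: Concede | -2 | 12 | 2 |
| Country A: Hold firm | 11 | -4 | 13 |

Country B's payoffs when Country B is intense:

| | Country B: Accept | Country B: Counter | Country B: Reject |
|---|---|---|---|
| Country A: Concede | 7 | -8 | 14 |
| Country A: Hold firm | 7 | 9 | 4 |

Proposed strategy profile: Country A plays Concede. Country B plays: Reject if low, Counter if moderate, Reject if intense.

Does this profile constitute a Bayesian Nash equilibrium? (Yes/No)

Yes

Country A plays Concede: E[Concede] = 0.125·(8) + 0.5·(6) + 0.375·(8) = 7; E[Hold firm] = 3.5. Best-responding. ✓
Country B (domestic pressure low), facing Concede: Accept gives -8, Counter gives 0, Reject gives 3. Proposed Reject is best. ✓
Country B (domestic pressure moderate), facing Concede: Accept gives -2, Counter gives 12, Reject gives 2. Proposed Counter is best. ✓
Country B (domestic pressure intense), facing Concede: Accept gives 7, Counter gives -8, Reject gives 14. Proposed Reject is best. ✓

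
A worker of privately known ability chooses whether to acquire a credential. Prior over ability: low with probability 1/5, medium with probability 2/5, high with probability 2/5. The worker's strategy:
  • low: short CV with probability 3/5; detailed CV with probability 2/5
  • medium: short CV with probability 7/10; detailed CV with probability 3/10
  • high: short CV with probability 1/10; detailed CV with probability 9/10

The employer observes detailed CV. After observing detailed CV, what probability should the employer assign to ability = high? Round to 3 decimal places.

Apply Bayes' rule using the sender's strategy as the likelihood.
P(detailed CV) = (1/5)·(2/5) + (2/5)·(3/10) + (2/5)·(9/10) = 14/25
P(high | detailed CV) = ((2/5)·(9/10)) / (14/25) = (9/25) / (14/25) = 9/14

0.643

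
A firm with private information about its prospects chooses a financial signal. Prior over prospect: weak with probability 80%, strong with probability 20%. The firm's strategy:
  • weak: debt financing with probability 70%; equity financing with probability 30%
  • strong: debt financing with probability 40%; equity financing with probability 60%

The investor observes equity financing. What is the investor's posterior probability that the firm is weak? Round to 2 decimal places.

Apply Bayes' rule using the sender's strategy as the likelihood.
P(equity financing) = 0.8·0.3 + 0.2·0.6 = 0.36
P(weak | equity financing) = (0.8·0.3) / 0.36 = 0.24 / 0.36 = 0.666667

0.67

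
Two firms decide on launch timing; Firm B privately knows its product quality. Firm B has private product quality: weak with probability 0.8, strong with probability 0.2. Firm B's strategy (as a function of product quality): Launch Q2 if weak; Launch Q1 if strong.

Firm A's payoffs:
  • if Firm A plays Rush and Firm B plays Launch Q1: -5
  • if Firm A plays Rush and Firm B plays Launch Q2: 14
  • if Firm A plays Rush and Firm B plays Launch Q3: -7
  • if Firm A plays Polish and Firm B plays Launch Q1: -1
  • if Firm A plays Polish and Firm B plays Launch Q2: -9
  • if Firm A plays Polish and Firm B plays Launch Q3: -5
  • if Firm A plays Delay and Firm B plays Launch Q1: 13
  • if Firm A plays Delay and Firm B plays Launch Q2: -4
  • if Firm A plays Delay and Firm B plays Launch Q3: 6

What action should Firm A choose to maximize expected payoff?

Compute Firm A's expected payoff for each action, taking the expectation over Firm B's type.
E[Rush] = 0.8·(14) + 0.2·(-5) = 10.2
E[Polish] = 0.8·(-9) + 0.2·(-1) = -7.4
E[Delay] = 0.8·(-4) + 0.2·(13) = -0.6
Best response: Rush (10.2 is the largest).

Rush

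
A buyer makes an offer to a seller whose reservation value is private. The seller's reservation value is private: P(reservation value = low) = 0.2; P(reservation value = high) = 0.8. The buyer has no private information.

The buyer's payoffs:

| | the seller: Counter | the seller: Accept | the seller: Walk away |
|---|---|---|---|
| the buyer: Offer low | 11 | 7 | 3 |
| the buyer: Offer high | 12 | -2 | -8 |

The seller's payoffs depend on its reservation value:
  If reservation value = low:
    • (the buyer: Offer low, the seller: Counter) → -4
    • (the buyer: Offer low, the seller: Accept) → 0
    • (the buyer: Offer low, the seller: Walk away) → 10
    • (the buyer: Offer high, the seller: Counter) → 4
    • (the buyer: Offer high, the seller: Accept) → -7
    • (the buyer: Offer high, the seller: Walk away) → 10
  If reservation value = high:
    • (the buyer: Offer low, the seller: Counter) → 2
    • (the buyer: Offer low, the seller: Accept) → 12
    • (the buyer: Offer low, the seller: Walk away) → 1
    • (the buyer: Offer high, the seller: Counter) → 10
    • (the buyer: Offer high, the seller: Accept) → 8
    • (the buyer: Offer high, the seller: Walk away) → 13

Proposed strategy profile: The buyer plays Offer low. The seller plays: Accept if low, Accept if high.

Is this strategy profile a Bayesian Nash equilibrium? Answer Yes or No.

A profile is a BNE iff every type of every player is best-responding given beliefs about the other side.
The buyer plays Offer low: E[Offer low] = 0.2·(7) + 0.8·(7) = 7; E[Offer high] = -2. Best-responding. ✓
The seller (reservation value low), facing Offer low: Counter gives -4, Accept gives 0, Walk away gives 10. Proposed Accept is not best — profitable deviation exists. ✗
The seller (reservation value high), facing Offer low: Counter gives 2, Accept gives 12, Walk away gives 1. Proposed Accept is best. ✓

No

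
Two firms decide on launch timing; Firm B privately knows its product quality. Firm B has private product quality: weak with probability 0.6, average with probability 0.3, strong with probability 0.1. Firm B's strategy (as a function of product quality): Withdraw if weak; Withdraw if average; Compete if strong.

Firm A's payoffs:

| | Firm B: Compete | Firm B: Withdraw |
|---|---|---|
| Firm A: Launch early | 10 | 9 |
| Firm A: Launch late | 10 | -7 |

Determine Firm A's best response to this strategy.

Launch early

Compute Firm A's expected payoff for each action, taking the expectation over Firm B's type.
E[Launch early] = 0.6·(9) + 0.3·(9) + 0.1·(10) = 9.1
E[Launch late] = 0.6·(-7) + 0.3·(-7) + 0.1·(10) = -5.3
Best response: Launch early (9.1 is the largest).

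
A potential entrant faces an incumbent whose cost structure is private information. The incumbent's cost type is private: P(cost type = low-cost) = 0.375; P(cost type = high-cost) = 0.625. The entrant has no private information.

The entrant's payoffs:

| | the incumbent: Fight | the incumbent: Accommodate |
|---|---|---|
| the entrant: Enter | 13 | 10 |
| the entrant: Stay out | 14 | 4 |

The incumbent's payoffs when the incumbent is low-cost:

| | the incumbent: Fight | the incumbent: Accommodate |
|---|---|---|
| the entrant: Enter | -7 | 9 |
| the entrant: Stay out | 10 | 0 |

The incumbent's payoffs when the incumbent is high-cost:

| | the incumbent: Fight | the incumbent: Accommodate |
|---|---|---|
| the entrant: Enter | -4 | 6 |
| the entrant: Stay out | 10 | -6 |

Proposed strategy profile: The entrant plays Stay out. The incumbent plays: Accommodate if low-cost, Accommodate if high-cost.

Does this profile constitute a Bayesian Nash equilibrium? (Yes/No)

A profile is a BNE iff every type of every player is best-responding given beliefs about the other side.
The entrant plays Stay out: E[Stay out] = 0.375·(4) + 0.625·(4) = 4; E[Enter] = 10. Not best-responding. ✗
The incumbent (cost type low-cost), facing Stay out: Fight gives 10, Accommodate gives 0. Proposed Accommodate is not best — profitable deviation exists. ✗
The incumbent (cost type high-cost), facing Stay out: Fight gives 10, Accommodate gives -6. Proposed Accommodate is not best — profitable deviation exists. ✗

No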